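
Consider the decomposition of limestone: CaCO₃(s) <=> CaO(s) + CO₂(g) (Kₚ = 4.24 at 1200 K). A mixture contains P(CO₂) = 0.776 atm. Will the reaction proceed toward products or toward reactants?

to the right

(CaCO₃, CaO are pure solids — omitted from Qₚ.)
Qₚ = P(CO₂) = 0.776
Qₚ = 0.776 < Kₚ = 4.24, so the forward reaction proceeds.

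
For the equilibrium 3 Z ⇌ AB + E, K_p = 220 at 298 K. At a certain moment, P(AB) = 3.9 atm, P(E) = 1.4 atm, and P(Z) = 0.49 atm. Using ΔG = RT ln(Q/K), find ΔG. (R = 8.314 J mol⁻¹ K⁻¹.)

Q_p = P(AB)·P(E) / P(Z)³ = (3.9)·(1.4) / (0.49)³ = 46.4
ΔG = RT ln(Q_p/K_p) = (8.314 J mol⁻¹ K⁻¹)(298 K) × ln(46.4/220)
   = (2.478 kJ/mol)(-1.556) = -3.86 kJ/mol
ΔG < 0, so the forward reaction is spontaneous (proceeds forward).

ΔG = -3.86 kJ/mol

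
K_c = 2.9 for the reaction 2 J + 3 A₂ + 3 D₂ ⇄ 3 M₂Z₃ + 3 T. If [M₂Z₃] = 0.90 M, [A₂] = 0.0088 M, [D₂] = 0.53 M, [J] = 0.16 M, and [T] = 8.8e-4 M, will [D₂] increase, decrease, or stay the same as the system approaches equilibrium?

Q_c = [M₂Z₃]³·[T]³ / ([J]²·[A₂]³·[D₂]³) = (0.90)³·(8.8e-4)³ / ((0.16)²·(0.0088)³·(0.53)³) = 0.19
Q_c = 0.19 < K_c = 2.9: net forward reaction.
D₂ is a reactant, so it decreases.

decrease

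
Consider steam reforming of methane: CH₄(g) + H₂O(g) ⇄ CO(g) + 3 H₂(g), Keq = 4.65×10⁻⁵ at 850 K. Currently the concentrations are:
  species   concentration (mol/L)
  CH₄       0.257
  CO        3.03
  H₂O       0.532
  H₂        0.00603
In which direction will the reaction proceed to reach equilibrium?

Q = [CO]·[H₂]³ / ([CH₄]·[H₂O]) = (3.03)·(0.00603)³ / ((0.257)·(0.532)) = 4.86×10⁻⁶
Q = 4.86×10⁻⁶ < Keq = 4.65×10⁻⁵, so the forward reaction proceeds.

in the forward direction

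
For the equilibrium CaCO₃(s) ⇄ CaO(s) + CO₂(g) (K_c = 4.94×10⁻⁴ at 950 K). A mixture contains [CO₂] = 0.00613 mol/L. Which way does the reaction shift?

(CaCO₃, CaO are pure solids — omitted from Q_c.)
Q_c = [CO₂] = 0.00613
Q_c = 0.00613 > K_c = 4.94×10⁻⁴, so the reverse reaction proceeds.

reverse (toward reactants)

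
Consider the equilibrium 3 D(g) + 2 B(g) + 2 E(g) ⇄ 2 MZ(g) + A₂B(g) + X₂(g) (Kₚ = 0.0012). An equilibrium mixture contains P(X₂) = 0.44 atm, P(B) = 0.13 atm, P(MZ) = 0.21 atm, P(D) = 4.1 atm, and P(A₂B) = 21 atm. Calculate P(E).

At equilibrium, Kₚ = P(MZ)²·P(A₂B)·P(X₂) / (P(D)³·P(B)²·P(E)²) = 0.0012.
(0.21)²·(21)·(0.44) / ((4.1)³·(0.13)²·(P(E))²) = 0.0012
P(E)² = 292 ⇒ P(E) = 17 atm

P(E) = 17 atm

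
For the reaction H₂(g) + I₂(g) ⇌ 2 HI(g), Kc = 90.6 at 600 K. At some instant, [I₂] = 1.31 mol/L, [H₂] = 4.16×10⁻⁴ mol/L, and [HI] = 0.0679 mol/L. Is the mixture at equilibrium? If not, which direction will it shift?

Qc = [HI]² / ([H₂]·[I₂]) = (0.0679)² / ((4.16×10⁻⁴)·(1.31)) = 8.46
Qc = 8.46 < Kc = 90.6: net forward reaction.

no; Q < K, reaction proceeds forward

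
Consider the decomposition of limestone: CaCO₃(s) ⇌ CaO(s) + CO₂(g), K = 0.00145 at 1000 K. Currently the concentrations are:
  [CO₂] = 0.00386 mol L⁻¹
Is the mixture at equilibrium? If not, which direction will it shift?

(CaCO₃, CaO are pure solids — omitted from Q.)
Q = [CO₂] = 0.00386
Q = 0.00386 > K = 0.00145: net reverse reaction.

no; Q > K, reaction proceeds in reverse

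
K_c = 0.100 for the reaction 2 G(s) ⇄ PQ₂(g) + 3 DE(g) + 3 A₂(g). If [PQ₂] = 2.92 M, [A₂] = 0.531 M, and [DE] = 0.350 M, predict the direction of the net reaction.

(G is a pure solid — omitted from Q_c.)
Q_c = [PQ₂]·[DE]³·[A₂]³ = (2.92)·(0.350)³·(0.531)³ = 0.0187
Q_c = 0.0187 < K_c = 0.100, so the forward reaction proceeds.

to the right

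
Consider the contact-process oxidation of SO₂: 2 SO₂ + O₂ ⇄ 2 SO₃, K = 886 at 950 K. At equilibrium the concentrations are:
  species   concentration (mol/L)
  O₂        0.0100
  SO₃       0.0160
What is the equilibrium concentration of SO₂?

At equilibrium, K = [SO₃]² / ([SO₂]²·[O₂]) = 886.
(0.0160)² / (([SO₂])²·(0.0100)) = 886
[SO₂]² = 2.89×10⁻⁵ ⇒ [SO₂] = 0.00538 mol/L

[SO₂] = 0.00538 mol/L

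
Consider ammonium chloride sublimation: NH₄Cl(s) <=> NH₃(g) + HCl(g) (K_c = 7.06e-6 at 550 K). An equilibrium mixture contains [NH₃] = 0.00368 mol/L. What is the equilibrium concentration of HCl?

[HCl] = 0.00192 mol/L

(NH₄Cl is a pure solid — omitted from K_c.)
At equilibrium, K_c = [NH₃]·[HCl] = 7.06e-6.
(0.00368)·([HCl]) = 7.06e-6
[HCl] = 0.00192 mol/L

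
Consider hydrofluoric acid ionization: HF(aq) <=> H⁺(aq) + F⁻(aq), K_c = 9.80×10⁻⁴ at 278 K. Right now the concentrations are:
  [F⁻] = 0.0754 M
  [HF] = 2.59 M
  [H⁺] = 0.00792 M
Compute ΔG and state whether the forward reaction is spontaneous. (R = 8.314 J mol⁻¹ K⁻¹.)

Q_c = [H⁺]·[F⁻] / [HF] = (0.00792)·(0.0754) / (2.59) = 2.31×10⁻⁴
ΔG = RT ln(Q_c/K_c) = (8.314 J mol⁻¹ K⁻¹)(278 K) × ln(2.31×10⁻⁴/9.80×10⁻⁴)
   = (2.311 kJ/mol)(-1.445) = -3.34 kJ/mol
ΔG < 0, so the forward reaction is spontaneous (proceeds forward).

ΔG = -3.34 kJ/mol; the forward reaction is spontaneous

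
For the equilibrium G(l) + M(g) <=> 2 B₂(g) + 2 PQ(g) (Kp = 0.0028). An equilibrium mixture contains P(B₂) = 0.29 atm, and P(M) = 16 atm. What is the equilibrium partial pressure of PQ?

(G is a pure liquid — omitted from Kp.)
At equilibrium, Kp = P(B₂)²·P(PQ)² / P(M) = 0.0028.
(0.29)²·(P(PQ))² / (16) = 0.0028
P(PQ)² = 0.533 ⇒ P(PQ) = 0.73 atm

P(PQ) = 0.73 atm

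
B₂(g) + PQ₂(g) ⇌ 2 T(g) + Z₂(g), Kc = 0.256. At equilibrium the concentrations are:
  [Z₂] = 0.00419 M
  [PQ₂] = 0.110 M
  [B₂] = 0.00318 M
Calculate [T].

[T] = 0.146 M

At equilibrium, Kc = [T]²·[Z₂] / ([B₂]·[PQ₂]) = 0.256.
([T])²·(0.00419) / ((0.00318)·(0.110)) = 0.256
[T]² = 0.0214 ⇒ [T] = 0.146 M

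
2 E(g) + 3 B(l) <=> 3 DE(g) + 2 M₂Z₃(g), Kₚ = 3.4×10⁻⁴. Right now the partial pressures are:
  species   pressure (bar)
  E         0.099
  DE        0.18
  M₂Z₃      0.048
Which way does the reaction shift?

(B is a pure liquid — omitted from Qₚ.)
Qₚ = P(DE)³·P(M₂Z₃)² / P(E)² = (0.18)³·(0.048)² / (0.099)² = 0.0014
Qₚ = 0.0014 > Kₚ = 3.4×10⁻⁴, so the reverse reaction proceeds.

toward reactants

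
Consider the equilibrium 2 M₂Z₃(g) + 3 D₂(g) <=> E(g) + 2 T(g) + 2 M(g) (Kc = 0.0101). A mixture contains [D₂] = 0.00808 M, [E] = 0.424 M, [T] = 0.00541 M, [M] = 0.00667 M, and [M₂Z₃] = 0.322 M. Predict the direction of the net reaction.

at equilibrium

Qc = [E]·[T]²·[M]² / ([M₂Z₃]²·[D₂]³) = (0.424)·(0.00541)²·(0.00667)² / ((0.322)²·(0.00808)³) = 0.0101
Qc = 0.0101 = Kc, so the system is already at equilibrium.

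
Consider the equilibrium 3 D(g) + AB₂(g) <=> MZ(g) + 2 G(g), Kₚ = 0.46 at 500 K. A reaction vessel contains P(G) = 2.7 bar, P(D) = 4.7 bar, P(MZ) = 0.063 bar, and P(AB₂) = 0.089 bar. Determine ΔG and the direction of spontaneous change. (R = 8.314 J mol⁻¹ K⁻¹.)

ΔG = -9.25 kJ/mol; the forward reaction is spontaneous

Qₚ = P(MZ)·P(G)² / (P(D)³·P(AB₂)) = (0.063)·(2.7)² / ((4.7)³·(0.089)) = 0.0497
ΔG = RT ln(Qₚ/Kₚ) = (8.314 J mol⁻¹ K⁻¹)(500 K) × ln(0.0497/0.46)
   = (4.157 kJ/mol)(-2.225) = -9.25 kJ/mol
ΔG < 0, so the forward reaction is spontaneous (proceeds forward).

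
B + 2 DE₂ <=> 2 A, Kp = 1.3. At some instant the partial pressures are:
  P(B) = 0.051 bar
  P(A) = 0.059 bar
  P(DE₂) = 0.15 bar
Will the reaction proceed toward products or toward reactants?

Qp = P(A)² / (P(B)·P(DE₂)²) = (0.059)² / ((0.051)·(0.15)²) = 3.0
Qp = 3.0 > Kp = 1.3, so the reverse reaction proceeds.

toward reactants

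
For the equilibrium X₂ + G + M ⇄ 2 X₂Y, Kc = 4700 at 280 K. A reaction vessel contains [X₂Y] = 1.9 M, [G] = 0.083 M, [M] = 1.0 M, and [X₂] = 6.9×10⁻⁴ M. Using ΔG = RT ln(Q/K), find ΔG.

Qc = [X₂Y]² / ([X₂]·[G]·[M]) = (1.9)² / ((6.9×10⁻⁴)·(0.083)·(1.0)) = 63000
ΔG = RT ln(Qc/Kc) = (8.314 J mol⁻¹ K⁻¹)(280 K) × ln(63000/4700)
   = (2.328 kJ/mol)(2.596) = 6.04 kJ/mol
ΔG > 0, so the forward reaction is non-spontaneous (proceeds in reverse).

ΔG = 6.04 kJ/mol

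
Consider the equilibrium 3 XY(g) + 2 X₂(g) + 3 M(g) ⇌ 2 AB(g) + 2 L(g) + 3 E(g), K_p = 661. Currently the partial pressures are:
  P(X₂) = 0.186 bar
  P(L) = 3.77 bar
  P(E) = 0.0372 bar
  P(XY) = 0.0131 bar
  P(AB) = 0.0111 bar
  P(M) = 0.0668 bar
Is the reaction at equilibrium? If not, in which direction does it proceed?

Q_p = P(AB)²·P(L)²·P(E)³ / (P(XY)³·P(X₂)²·P(M)³) = (0.0111)²·(3.77)²·(0.0372)³ / ((0.0131)³·(0.186)²·(0.0668)³) = 3890
Q_p = 3890 > K_p = 661, so the reverse reaction proceeds.

toward reactants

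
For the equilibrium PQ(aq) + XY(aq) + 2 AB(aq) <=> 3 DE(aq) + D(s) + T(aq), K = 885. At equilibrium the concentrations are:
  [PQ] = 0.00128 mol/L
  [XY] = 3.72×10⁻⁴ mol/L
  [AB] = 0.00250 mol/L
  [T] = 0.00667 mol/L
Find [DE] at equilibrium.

(D is a pure solid — omitted from K.)
At equilibrium, K = [DE]³·[T] / ([PQ]·[XY]·[AB]²) = 885.
([DE])³·(0.00667) / ((0.00128)·(3.72×10⁻⁴)·(0.00250)²) = 885
[DE]³ = 3.95×10⁻⁷ ⇒ [DE] = 0.00734 mol/L

[DE] = 0.00734 mol/L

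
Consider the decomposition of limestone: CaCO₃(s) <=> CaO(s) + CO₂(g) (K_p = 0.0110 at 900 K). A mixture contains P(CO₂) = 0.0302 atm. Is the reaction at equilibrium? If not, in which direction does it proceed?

to the left

(CaCO₃, CaO are pure solids — omitted from Q_p.)
Q_p = P(CO₂) = 0.0302
Q_p = 0.0302 > K_p = 0.0110, so the reverse reaction proceeds.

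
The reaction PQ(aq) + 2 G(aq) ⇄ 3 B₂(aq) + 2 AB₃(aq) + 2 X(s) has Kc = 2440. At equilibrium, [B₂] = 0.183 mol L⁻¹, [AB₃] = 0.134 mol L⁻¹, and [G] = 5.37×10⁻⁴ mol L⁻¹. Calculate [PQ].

(X is a pure solid — omitted from Kc.)
At equilibrium, Kc = [B₂]³·[AB₃]² / ([PQ]·[G]²) = 2440.
(0.183)³·(0.134)² / (([PQ])·(5.37×10⁻⁴)²) = 2440
[PQ] = 0.156 mol L⁻¹

[PQ] = 0.156 mol L⁻¹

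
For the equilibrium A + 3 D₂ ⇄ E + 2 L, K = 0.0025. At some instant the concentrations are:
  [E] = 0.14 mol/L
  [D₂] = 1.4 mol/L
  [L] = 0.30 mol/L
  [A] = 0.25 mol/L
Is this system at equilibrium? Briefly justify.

Q = [E]·[L]² / ([A]·[D₂]³) = (0.14)·(0.30)² / ((0.25)·(1.4)³) = 0.018
Q = 0.018 > K = 0.0025: net reverse reaction.

no; Q > K, reaction proceeds in reverse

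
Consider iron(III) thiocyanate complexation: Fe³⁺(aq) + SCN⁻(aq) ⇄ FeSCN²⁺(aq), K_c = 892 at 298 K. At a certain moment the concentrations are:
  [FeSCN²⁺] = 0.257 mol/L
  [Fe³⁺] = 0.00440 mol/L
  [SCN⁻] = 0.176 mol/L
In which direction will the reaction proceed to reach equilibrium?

Q_c = [FeSCN²⁺] / ([Fe³⁺]·[SCN⁻]) = (0.257) / ((0.00440)·(0.176)) = 332
Q_c = 332 < K_c = 892, so the forward reaction proceeds.

to the right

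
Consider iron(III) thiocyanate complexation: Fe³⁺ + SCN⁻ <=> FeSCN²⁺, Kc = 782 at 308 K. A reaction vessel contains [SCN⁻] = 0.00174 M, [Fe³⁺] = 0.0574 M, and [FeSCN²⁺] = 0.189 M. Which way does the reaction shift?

Qc = [FeSCN²⁺] / ([Fe³⁺]·[SCN⁻]) = (0.189) / ((0.0574)·(0.00174)) = 1890
Qc = 1890 > Kc = 782, so the reverse reaction proceeds.

toward reactants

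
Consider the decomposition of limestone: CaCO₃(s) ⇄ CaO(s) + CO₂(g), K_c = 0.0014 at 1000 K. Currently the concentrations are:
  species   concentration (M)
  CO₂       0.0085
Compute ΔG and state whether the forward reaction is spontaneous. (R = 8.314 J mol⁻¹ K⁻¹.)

(CaCO₃, CaO are pure solids — omitted from Q_c.)
Q_c = [CO₂] = 0.00850
ΔG = RT ln(Q_c/K_c) = (8.314 J mol⁻¹ K⁻¹)(1000 K) × ln(0.00850/0.0014)
   = (8.314 kJ/mol)(1.804) = 15.0 kJ/mol
ΔG > 0, so the forward reaction is non-spontaneous (proceeds in reverse).

ΔG = 15.0 kJ/mol; the forward reaction is non-spontaneous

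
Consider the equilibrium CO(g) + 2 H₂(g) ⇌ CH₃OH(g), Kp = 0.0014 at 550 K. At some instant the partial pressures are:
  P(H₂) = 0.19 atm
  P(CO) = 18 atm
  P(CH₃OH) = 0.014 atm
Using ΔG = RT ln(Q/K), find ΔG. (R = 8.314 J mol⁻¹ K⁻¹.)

ΔG = 12.5 kJ/mol

Qp = P(CH₃OH) / (P(CO)·P(H₂)²) = (0.014) / ((18)·(0.19)²) = 0.0215
ΔG = RT ln(Qp/Kp) = (8.314 J mol⁻¹ K⁻¹)(550 K) × ln(0.0215/0.0014)
   = (4.573 kJ/mol)(2.732) = 12.5 kJ/mol
ΔG > 0, so the forward reaction is non-spontaneous (proceeds in reverse).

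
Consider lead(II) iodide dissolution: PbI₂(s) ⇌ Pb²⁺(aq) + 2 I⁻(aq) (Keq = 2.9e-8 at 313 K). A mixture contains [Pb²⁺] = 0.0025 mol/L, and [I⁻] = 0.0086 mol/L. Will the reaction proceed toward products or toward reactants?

(PbI₂ is a pure solid — omitted from Q.)
Q = [Pb²⁺]·[I⁻]² = (0.0025)·(0.0086)² = 1.8e-7
Q = 1.8e-7 > Keq = 2.9e-8, so the reverse reaction proceeds.

to the left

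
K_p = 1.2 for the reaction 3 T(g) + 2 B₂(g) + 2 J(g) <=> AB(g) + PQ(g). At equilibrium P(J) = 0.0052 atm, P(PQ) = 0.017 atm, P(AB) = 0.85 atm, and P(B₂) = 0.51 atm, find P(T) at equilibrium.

At equilibrium, K_p = P(AB)·P(PQ) / (P(T)³·P(B₂)²·P(J)²) = 1.2.
(0.85)·(0.017) / ((P(T))³·(0.51)²·(0.0052)²) = 1.2
P(T)³ = 1710 ⇒ P(T) = 12 atm

P(T) = 12 atm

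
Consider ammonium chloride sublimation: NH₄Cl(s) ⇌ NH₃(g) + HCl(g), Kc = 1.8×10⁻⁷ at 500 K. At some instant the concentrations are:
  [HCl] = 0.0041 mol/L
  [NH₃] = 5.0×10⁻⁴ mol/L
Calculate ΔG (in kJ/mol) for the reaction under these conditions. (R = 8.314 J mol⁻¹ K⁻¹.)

ΔG = 10.1 kJ/mol

(NH₄Cl is a pure solid — omitted from Qc.)
Qc = [NH₃]·[HCl] = (5.0×10⁻⁴)·(0.0041) = 2.05×10⁻⁶
ΔG = RT ln(Qc/Kc) = (8.314 J mol⁻¹ K⁻¹)(500 K) × ln(2.05×10⁻⁶/1.8×10⁻⁷)
   = (4.157 kJ/mol)(2.433) = 10.1 kJ/mol
ΔG > 0, so the forward reaction is non-spontaneous (proceeds in reverse).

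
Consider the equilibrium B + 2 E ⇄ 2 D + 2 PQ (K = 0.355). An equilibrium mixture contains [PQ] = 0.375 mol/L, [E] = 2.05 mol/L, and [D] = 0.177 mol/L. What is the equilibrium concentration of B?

[B] = 0.00295 mol/L

At equilibrium, K = [D]²·[PQ]² / ([B]·[E]²) = 0.355.
(0.177)²·(0.375)² / (([B])·(2.05)²) = 0.355
[B] = 0.00295 mol/L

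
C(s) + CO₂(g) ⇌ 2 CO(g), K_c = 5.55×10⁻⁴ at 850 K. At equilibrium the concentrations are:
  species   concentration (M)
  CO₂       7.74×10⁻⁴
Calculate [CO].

(C is a pure solid — omitted from K_c.)
At equilibrium, K_c = [CO]² / [CO₂] = 5.55×10⁻⁴.
([CO])² / (7.74×10⁻⁴) = 5.55×10⁻⁴
[CO]² = 4.30×10⁻⁷ ⇒ [CO] = 6.55×10⁻⁴ M

[CO] = 6.55×10⁻⁴ M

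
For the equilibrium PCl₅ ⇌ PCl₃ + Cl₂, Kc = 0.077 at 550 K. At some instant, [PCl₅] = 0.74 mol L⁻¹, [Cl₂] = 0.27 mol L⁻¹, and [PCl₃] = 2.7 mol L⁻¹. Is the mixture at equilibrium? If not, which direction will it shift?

no; Q > K, reaction proceeds in reverse

Qc = [PCl₃]·[Cl₂] / [PCl₅] = (2.7)·(0.27) / (0.74) = 0.99
Qc = 0.99 > Kc = 0.077: net reverse reaction.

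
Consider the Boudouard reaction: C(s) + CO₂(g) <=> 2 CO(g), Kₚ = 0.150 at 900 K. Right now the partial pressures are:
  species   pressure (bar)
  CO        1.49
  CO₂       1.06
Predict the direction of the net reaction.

to the left

(C is a pure solid — omitted from Qₚ.)
Qₚ = P(CO)² / P(CO₂) = (1.49)² / (1.06) = 2.09
Qₚ = 2.09 > Kₚ = 0.150, so the reverse reaction proceeds.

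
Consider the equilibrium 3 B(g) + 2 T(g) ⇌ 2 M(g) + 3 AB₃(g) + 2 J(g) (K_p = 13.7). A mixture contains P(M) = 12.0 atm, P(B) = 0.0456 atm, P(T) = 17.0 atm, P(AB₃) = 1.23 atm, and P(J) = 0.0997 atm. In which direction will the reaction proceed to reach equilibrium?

toward reactants

Q_p = P(M)²·P(AB₃)³·P(J)² / (P(B)³·P(T)²) = (12.0)²·(1.23)³·(0.0997)² / ((0.0456)³·(17.0)²) = 97.2
Q_p = 97.2 > K_p = 13.7, so the reverse reaction proceeds.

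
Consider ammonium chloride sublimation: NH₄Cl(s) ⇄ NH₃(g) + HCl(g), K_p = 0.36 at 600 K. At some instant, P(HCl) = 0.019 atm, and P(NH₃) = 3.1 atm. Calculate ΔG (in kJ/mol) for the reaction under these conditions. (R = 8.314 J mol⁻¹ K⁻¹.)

ΔG = -9.03 kJ/mol

(NH₄Cl is a pure solid — omitted from Q_p.)
Q_p = P(NH₃)·P(HCl) = (3.1)·(0.019) = 0.0589
ΔG = RT ln(Q_p/K_p) = (8.314 J mol⁻¹ K⁻¹)(600 K) × ln(0.0589/0.36)
   = (4.988 kJ/mol)(-1.810) = -9.03 kJ/mol
ΔG < 0, so the forward reaction is spontaneous (proceeds forward).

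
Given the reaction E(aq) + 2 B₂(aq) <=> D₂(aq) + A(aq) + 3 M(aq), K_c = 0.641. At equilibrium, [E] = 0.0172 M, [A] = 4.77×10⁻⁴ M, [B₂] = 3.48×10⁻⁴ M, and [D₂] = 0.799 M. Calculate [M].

[M] = 0.0152 M

At equilibrium, K_c = [D₂]·[A]·[M]³ / ([E]·[B₂]²) = 0.641.
(0.799)·(4.77×10⁻⁴)·([M])³ / ((0.0172)·(3.48×10⁻⁴)²) = 0.641
[M]³ = 3.50×10⁻⁶ ⇒ [M] = 0.0152 M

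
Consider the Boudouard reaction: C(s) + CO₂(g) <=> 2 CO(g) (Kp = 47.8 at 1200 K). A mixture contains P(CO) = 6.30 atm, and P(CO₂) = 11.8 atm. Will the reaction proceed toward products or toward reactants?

(C is a pure solid — omitted from Qp.)
Qp = P(CO)² / P(CO₂) = (6.30)² / (11.8) = 3.36
Qp = 3.36 < Kp = 47.8, so the forward reaction proceeds.

forward (toward products)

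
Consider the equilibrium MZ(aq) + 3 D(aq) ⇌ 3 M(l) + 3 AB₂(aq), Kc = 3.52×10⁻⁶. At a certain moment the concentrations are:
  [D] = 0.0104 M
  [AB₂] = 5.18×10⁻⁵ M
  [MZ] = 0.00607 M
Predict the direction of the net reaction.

to the left

(M is a pure liquid — omitted from Qc.)
Qc = [AB₂]³ / ([MZ]·[D]³) = (5.18×10⁻⁵)³ / ((0.00607)·(0.0104)³) = 2.04×10⁻⁵
Qc = 2.04×10⁻⁵ > Kc = 3.52×10⁻⁶, so the reverse reaction proceeds.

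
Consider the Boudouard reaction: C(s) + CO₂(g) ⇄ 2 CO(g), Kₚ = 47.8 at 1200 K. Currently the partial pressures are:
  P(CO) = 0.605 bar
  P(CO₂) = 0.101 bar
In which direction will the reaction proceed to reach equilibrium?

in the forward direction

(C is a pure solid — omitted from Qₚ.)
Qₚ = P(CO)² / P(CO₂) = (0.605)² / (0.101) = 3.62
Qₚ = 3.62 < Kₚ = 47.8, so the forward reaction proceeds.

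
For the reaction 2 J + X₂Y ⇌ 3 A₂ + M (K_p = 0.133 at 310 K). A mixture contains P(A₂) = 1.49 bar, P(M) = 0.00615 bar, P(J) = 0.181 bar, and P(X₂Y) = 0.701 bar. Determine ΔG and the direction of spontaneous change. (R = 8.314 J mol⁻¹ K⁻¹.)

Q_p = P(A₂)³·P(M) / (P(J)²·P(X₂Y)) = (1.49)³·(0.00615) / ((0.181)²·(0.701)) = 0.886
ΔG = RT ln(Q_p/K_p) = (8.314 J mol⁻¹ K⁻¹)(310 K) × ln(0.886/0.133)
   = (2.577 kJ/mol)(1.896) = 4.89 kJ/mol
ΔG > 0, so the forward reaction is non-spontaneous (proceeds in reverse).

ΔG = 4.89 kJ/mol; the forward reaction is non-spontaneous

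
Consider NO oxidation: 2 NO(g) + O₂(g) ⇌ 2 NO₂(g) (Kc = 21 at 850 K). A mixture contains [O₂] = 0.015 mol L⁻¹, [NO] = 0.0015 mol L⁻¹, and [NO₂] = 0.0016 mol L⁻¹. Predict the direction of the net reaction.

to the left

Qc = [NO₂]² / ([NO]²·[O₂]) = (0.0016)² / ((0.0015)²·(0.015)) = 76
Qc = 76 > Kc = 21, so the reverse reaction proceeds.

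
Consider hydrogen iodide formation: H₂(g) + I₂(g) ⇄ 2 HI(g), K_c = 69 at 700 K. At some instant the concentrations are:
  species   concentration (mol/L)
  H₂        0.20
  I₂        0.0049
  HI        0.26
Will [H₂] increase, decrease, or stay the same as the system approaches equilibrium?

Q_c = [HI]² / ([H₂]·[I₂]) = (0.26)² / ((0.20)·(0.0049)) = 69
Q_c = 69 = K_c; the system is at equilibrium.

stay the same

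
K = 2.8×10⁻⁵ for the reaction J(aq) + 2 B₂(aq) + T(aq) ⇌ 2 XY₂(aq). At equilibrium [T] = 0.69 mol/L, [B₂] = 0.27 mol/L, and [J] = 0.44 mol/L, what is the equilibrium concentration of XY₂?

[XY₂] = 7.9×10⁻⁴ mol/L

At equilibrium, K = [XY₂]² / ([J]·[B₂]²·[T]) = 2.8×10⁻⁵.
([XY₂])² / ((0.44)·(0.27)²·(0.69)) = 2.8×10⁻⁵
[XY₂]² = 6.20×10⁻⁷ ⇒ [XY₂] = 7.9×10⁻⁴ mol/L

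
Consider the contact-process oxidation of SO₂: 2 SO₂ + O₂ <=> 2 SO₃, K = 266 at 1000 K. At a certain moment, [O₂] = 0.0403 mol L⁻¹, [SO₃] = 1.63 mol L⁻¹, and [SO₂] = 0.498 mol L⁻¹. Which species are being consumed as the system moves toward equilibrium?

Q = [SO₃]² / ([SO₂]²·[O₂]) = (1.63)² / ((0.498)²·(0.0403)) = 266
Q = 266 = K; the system is at equilibrium.

none (at equilibrium)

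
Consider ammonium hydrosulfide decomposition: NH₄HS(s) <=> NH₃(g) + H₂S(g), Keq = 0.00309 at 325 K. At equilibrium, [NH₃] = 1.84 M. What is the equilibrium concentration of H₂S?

[H₂S] = 0.00168 M

(NH₄HS is a pure solid — omitted from Keq.)
At equilibrium, Keq = [NH₃]·[H₂S] = 0.00309.
(1.84)·([H₂S]) = 0.00309
[H₂S] = 0.00168 M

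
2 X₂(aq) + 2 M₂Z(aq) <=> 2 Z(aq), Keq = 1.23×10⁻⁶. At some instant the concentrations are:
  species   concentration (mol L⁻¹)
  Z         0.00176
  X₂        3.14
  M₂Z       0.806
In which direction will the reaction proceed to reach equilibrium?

Q = [Z]² / ([X₂]²·[M₂Z]²) = (0.00176)² / ((3.14)²·(0.806)²) = 4.84×10⁻⁷
Q = 4.84×10⁻⁷ < Keq = 1.23×10⁻⁶, so the forward reaction proceeds.

to the right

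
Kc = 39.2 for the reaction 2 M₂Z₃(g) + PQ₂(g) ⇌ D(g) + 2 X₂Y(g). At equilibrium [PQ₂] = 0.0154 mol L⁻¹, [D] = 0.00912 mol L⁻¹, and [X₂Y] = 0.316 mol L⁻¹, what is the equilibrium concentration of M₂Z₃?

[M₂Z₃] = 0.0388 mol L⁻¹

At equilibrium, Kc = [D]·[X₂Y]² / ([M₂Z₃]²·[PQ₂]) = 39.2.
(0.00912)·(0.316)² / (([M₂Z₃])²·(0.0154)) = 39.2
[M₂Z₃]² = 0.00151 ⇒ [M₂Z₃] = 0.0388 mol L⁻¹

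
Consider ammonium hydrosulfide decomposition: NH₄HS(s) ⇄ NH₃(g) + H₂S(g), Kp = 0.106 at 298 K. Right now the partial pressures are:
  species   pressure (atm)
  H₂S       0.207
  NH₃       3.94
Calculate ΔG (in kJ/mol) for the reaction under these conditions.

(NH₄HS is a pure solid — omitted from Qp.)
Qp = P(NH₃)·P(H₂S) = (3.94)·(0.207) = 0.816
ΔG = RT ln(Qp/Kp) = (8.314 J mol⁻¹ K⁻¹)(298 K) × ln(0.816/0.106)
   = (2.478 kJ/mol)(2.041) = 5.06 kJ/mol
ΔG > 0, so the forward reaction is non-spontaneous (proceeds in reverse).

ΔG = 5.06 kJ/mol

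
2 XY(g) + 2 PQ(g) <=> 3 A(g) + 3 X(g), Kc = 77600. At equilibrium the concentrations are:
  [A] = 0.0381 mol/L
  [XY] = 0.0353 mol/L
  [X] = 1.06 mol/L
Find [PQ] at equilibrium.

[PQ] = 8.25×10⁻⁴ mol/L

At equilibrium, Kc = [A]³·[X]³ / ([XY]²·[PQ]²) = 77600.
(0.0381)³·(1.06)³ / ((0.0353)²·([PQ])²) = 77600
[PQ]² = 6.81×10⁻⁷ ⇒ [PQ] = 8.25×10⁻⁴ mol/L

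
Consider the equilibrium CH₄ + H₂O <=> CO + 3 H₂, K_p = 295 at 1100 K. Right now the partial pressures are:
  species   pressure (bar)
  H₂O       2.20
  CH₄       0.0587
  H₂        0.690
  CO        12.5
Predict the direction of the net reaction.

Q_p = P(CO)·P(H₂)³ / (P(CH₄)·P(H₂O)) = (12.5)·(0.690)³ / ((0.0587)·(2.20)) = 31.8
Q_p = 31.8 < K_p = 295, so the forward reaction proceeds.

forward (toward products)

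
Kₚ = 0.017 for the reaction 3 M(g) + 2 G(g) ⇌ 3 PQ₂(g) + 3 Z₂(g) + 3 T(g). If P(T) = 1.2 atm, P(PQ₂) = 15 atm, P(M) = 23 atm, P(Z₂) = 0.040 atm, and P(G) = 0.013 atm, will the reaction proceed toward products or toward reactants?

in the reverse direction

Qₚ = P(PQ₂)³·P(Z₂)³·P(T)³ / (P(M)³·P(G)²) = (15)³·(0.040)³·(1.2)³ / ((23)³·(0.013)²) = 0.18
Qₚ = 0.18 > Kₚ = 0.017, so the reverse reaction proceeds.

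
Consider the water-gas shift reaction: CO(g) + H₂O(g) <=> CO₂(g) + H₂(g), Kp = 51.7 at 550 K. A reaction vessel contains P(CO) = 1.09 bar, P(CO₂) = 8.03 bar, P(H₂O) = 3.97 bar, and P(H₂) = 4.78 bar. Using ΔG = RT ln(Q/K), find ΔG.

ΔG = -8.06 kJ/mol

Qp = P(CO₂)·P(H₂) / (P(CO)·P(H₂O)) = (8.03)·(4.78) / ((1.09)·(3.97)) = 8.87
ΔG = RT ln(Qp/Kp) = (8.314 J mol⁻¹ K⁻¹)(550 K) × ln(8.87/51.7)
   = (4.573 kJ/mol)(-1.763) = -8.06 kJ/mol
ΔG < 0, so the forward reaction is spontaneous (proceeds forward).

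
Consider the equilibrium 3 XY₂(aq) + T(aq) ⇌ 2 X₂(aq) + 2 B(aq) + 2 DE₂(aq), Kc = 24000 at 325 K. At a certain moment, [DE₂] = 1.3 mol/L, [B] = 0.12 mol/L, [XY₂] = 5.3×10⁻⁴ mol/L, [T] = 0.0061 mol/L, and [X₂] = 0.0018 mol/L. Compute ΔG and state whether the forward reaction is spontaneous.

ΔG = 3.47 kJ/mol; the forward reaction is non-spontaneous

Qc = [X₂]²·[B]²·[DE₂]² / ([XY₂]³·[T]) = (0.0018)²·(0.12)²·(1.3)² / ((5.3×10⁻⁴)³·(0.0061)) = 86800
ΔG = RT ln(Qc/Kc) = (8.314 J mol⁻¹ K⁻¹)(325 K) × ln(86800/24000)
   = (2.702 kJ/mol)(1.286) = 3.47 kJ/mol
ΔG > 0, so the forward reaction is non-spontaneous (proceeds in reverse).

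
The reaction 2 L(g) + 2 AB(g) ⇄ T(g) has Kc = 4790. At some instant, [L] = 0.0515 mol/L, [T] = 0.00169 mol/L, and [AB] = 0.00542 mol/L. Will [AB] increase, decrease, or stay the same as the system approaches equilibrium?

Qc = [T] / ([L]²·[AB]²) = (0.00169) / ((0.0515)²·(0.00542)²) = 21700
Qc = 21700 > Kc = 4790: net reverse reaction.
AB is a reactant, so it increases.

increase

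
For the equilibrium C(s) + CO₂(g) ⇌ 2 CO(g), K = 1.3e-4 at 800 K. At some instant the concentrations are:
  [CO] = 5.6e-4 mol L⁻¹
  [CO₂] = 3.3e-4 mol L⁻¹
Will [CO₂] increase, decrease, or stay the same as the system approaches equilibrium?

increase

(C is a pure solid — omitted from Q.)
Q = [CO]² / [CO₂] = (5.6e-4)² / (3.3e-4) = 9.5e-4
Q = 9.5e-4 > K = 1.3e-4: net reverse reaction.
CO₂ is a reactant, so it increases.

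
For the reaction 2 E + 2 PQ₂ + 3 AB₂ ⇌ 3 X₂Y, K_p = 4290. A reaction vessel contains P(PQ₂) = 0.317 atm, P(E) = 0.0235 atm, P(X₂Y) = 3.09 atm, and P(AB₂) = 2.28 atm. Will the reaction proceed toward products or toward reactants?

reverse (toward reactants)

Q_p = P(X₂Y)³ / (P(E)²·P(PQ₂)²·P(AB₂)³) = (3.09)³ / ((0.0235)²·(0.317)²·(2.28)³) = 44900
Q_p = 44900 > K_p = 4290, so the reverse reaction proceeds.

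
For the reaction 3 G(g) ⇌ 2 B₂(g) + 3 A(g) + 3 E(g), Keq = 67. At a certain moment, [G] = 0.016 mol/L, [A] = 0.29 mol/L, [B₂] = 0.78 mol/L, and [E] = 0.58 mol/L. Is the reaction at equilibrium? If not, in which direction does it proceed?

Q = [B₂]²·[A]³·[E]³ / [G]³ = (0.78)²·(0.29)³·(0.58)³ / (0.016)³ = 710
Q = 710 > Keq = 67, so the reverse reaction proceeds.

in the reverse direction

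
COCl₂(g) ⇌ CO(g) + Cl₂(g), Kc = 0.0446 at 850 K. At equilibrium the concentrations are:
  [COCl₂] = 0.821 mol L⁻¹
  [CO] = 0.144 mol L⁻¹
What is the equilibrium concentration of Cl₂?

At equilibrium, Kc = [CO]·[Cl₂] / [COCl₂] = 0.0446.
(0.144)·([Cl₂]) / (0.821) = 0.0446
[Cl₂] = 0.254 mol L⁻¹

[Cl₂] = 0.254 mol L⁻¹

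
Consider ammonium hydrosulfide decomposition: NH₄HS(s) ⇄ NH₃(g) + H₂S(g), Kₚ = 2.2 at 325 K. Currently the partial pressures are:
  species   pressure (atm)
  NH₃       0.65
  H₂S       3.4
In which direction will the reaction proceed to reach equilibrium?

neither direction; the system is at equilibrium

(NH₄HS is a pure solid — omitted from Qₚ.)
Qₚ = P(NH₃)·P(H₂S) = (0.65)·(3.4) = 2.2
Qₚ = 2.2 = Kₚ, so the system is already at equilibrium.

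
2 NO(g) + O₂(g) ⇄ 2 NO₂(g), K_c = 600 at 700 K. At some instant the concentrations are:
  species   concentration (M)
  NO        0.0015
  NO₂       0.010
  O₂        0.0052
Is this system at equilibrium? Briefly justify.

no; Q > K, reaction proceeds in reverse

Q_c = [NO₂]² / ([NO]²·[O₂]) = (0.010)² / ((0.0015)²·(0.0052)) = 8500
Q_c = 8500 > K_c = 600: net reverse reaction.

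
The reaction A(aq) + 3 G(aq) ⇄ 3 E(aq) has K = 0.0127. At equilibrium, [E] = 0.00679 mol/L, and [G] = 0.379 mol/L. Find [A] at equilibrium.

[A] = 4.53e-4 mol/L

At equilibrium, K = [E]³ / ([A]·[G]³) = 0.0127.
(0.00679)³ / (([A])·(0.379)³) = 0.0127
[A] = 4.53e-4 mol/L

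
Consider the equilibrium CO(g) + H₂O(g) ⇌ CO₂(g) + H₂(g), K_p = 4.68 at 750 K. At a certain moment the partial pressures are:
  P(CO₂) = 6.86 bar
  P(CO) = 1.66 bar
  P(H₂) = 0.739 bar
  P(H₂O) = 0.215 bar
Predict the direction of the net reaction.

Q_p = P(CO₂)·P(H₂) / (P(CO)·P(H₂O)) = (6.86)·(0.739) / ((1.66)·(0.215)) = 14.2
Q_p = 14.2 > K_p = 4.68, so the reverse reaction proceeds.

toward reactants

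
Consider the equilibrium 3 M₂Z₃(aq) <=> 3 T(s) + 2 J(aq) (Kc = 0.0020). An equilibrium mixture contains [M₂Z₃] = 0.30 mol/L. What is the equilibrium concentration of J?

(T is a pure solid — omitted from Kc.)
At equilibrium, Kc = [J]² / [M₂Z₃]³ = 0.0020.
([J])² / (0.30)³ = 0.0020
[J]² = 5.40×10⁻⁵ ⇒ [J] = 0.0073 mol/L

[J] = 0.0073 mol/L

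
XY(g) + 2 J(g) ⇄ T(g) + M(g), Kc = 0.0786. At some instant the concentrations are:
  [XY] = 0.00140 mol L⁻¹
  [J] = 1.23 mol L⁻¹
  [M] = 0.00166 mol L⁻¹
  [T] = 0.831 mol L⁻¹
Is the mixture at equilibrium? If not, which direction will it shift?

no; Q > K, reaction proceeds in reverse

Qc = [T]·[M] / ([XY]·[J]²) = (0.831)·(0.00166) / ((0.00140)·(1.23)²) = 0.651
Qc = 0.651 > Kc = 0.0786: net reverse reaction.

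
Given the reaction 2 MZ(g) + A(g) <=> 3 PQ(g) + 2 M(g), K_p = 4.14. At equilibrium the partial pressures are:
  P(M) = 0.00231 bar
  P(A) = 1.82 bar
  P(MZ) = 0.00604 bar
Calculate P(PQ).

At equilibrium, K_p = P(PQ)³·P(M)² / (P(MZ)²·P(A)) = 4.14.
(P(PQ))³·(0.00231)² / ((0.00604)²·(1.82)) = 4.14
P(PQ)³ = 51.5 ⇒ P(PQ) = 3.72 bar

P(PQ) = 3.72 bar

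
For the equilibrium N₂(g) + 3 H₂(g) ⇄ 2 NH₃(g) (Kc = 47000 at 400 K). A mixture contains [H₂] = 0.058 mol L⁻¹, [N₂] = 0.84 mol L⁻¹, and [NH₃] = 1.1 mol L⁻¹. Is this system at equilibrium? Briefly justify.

no; Q < K, reaction proceeds forward

Qc = [NH₃]² / ([N₂]·[H₂]³) = (1.1)² / ((0.84)·(0.058)³) = 7400
Qc = 7400 < Kc = 47000: net forward reaction.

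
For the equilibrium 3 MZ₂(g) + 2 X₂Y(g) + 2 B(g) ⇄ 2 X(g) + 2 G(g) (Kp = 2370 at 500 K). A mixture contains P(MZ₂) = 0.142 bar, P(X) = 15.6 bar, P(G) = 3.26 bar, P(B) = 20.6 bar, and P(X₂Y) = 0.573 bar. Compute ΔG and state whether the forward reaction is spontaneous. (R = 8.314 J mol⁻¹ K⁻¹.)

Qp = P(X)²·P(G)² / (P(MZ₂)³·P(X₂Y)²·P(B)²) = (15.6)²·(3.26)² / ((0.142)³·(0.573)²·(20.6)²) = 6480
ΔG = RT ln(Qp/Kp) = (8.314 J mol⁻¹ K⁻¹)(500 K) × ln(6480/2370)
   = (4.157 kJ/mol)(1.006) = 4.18 kJ/mol
ΔG > 0, so the forward reaction is non-spontaneous (proceeds in reverse).

ΔG = 4.18 kJ/mol; the forward reaction is non-spontaneous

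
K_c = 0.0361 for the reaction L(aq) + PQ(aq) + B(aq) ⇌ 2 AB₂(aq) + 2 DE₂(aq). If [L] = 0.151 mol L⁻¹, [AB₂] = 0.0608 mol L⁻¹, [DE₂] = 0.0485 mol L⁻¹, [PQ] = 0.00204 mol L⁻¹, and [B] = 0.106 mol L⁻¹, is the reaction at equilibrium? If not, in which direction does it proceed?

Q_c = [AB₂]²·[DE₂]² / ([L]·[PQ]·[B]) = (0.0608)²·(0.0485)² / ((0.151)·(0.00204)·(0.106)) = 0.266
Q_c = 0.266 > K_c = 0.0361, so the reverse reaction proceeds.

in the reverse direction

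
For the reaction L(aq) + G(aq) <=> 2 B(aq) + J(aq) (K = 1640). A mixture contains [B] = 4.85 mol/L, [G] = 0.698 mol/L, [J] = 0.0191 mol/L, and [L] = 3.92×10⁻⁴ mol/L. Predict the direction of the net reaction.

no net change (already at equilibrium)

Q = [B]²·[J] / ([L]·[G]) = (4.85)²·(0.0191) / ((3.92×10⁻⁴)·(0.698)) = 1640
Q = 1640 = K, so the system is already at equilibrium.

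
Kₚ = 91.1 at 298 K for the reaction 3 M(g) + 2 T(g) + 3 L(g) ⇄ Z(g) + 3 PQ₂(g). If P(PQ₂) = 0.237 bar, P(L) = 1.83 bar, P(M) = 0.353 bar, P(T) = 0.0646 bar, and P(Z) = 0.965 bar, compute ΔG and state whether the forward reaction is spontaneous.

ΔG = -5.15 kJ/mol; the forward reaction is spontaneous

Qₚ = P(Z)·P(PQ₂)³ / (P(M)³·P(T)²·P(L)³) = (0.965)·(0.237)³ / ((0.353)³·(0.0646)²·(1.83)³) = 11.4
ΔG = RT ln(Qₚ/Kₚ) = (8.314 J mol⁻¹ K⁻¹)(298 K) × ln(11.4/91.1)
   = (2.478 kJ/mol)(-2.078) = -5.15 kJ/mol
ΔG < 0, so the forward reaction is spontaneous (proceeds forward).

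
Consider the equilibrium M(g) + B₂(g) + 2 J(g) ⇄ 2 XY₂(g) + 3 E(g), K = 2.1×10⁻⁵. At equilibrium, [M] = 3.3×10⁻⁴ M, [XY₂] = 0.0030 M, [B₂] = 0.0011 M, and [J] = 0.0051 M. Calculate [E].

At equilibrium, K = [XY₂]²·[E]³ / ([M]·[B₂]·[J]²) = 2.1×10⁻⁵.
(0.0030)²·([E])³ / ((3.3×10⁻⁴)·(0.0011)·(0.0051)²) = 2.1×10⁻⁵
[E]³ = 2.20×10⁻¹¹ ⇒ [E] = 2.8×10⁻⁴ M

[E] = 2.8×10⁻⁴ M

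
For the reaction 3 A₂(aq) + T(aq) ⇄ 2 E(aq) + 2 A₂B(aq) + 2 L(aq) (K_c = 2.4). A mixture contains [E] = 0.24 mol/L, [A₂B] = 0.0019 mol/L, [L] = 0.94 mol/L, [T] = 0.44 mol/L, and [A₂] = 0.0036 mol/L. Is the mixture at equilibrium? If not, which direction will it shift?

no; Q > K, reaction proceeds in reverse

Q_c = [E]²·[A₂B]²·[L]² / ([A₂]³·[T]) = (0.24)²·(0.0019)²·(0.94)² / ((0.0036)³·(0.44)) = 9.0
Q_c = 9.0 > K_c = 2.4: net reverse reaction.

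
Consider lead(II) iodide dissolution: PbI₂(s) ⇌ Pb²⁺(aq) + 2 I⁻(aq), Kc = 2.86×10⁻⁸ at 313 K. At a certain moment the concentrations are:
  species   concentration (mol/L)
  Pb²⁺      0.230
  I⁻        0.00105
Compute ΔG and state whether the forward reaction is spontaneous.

ΔG = 5.68 kJ/mol; the forward reaction is non-spontaneous

(PbI₂ is a pure solid — omitted from Qc.)
Qc = [Pb²⁺]·[I⁻]² = (0.230)·(0.00105)² = 2.54×10⁻⁷
ΔG = RT ln(Qc/Kc) = (8.314 J mol⁻¹ K⁻¹)(313 K) × ln(2.54×10⁻⁷/2.86×10⁻⁸)
   = (2.602 kJ/mol)(2.184) = 5.68 kJ/mol
ΔG > 0, so the forward reaction is non-spontaneous (proceeds in reverse).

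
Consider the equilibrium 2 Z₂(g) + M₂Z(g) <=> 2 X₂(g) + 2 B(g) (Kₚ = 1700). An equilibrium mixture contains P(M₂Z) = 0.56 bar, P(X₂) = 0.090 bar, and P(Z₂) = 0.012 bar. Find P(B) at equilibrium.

P(B) = 4.1 bar

At equilibrium, Kₚ = P(X₂)²·P(B)² / (P(Z₂)²·P(M₂Z)) = 1700.
(0.090)²·(P(B))² / ((0.012)²·(0.56)) = 1700
P(B)² = 16.9 ⇒ P(B) = 4.1 bar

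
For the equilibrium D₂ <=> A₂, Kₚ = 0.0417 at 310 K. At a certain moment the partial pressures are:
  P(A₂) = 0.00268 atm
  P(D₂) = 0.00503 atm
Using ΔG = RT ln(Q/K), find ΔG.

Qₚ = P(A₂) / P(D₂) = (0.00268) / (0.00503) = 0.533
ΔG = RT ln(Qₚ/Kₚ) = (8.314 J mol⁻¹ K⁻¹)(310 K) × ln(0.533/0.0417)
   = (2.577 kJ/mol)(2.548) = 6.57 kJ/mol
ΔG > 0, so the forward reaction is non-spontaneous (proceeds in reverse).

ΔG = 6.57 kJ/mol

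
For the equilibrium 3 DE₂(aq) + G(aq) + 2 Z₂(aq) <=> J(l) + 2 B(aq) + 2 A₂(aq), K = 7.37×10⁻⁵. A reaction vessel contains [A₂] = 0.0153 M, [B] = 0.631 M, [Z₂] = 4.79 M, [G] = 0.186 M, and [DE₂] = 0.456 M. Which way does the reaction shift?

to the left

(J is a pure liquid — omitted from Q.)
Q = [B]²·[A₂]² / ([DE₂]³·[G]·[Z₂]²) = (0.631)²·(0.0153)² / ((0.456)³·(0.186)·(4.79)²) = 2.30×10⁻⁴
Q = 2.30×10⁻⁴ > K = 7.37×10⁻⁵, so the reverse reaction proceeds.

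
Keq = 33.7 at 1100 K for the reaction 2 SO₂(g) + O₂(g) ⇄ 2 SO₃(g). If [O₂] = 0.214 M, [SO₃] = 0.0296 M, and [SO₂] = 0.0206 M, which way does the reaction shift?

in the forward direction

Q = [SO₃]² / ([SO₂]²·[O₂]) = (0.0296)² / ((0.0206)²·(0.214)) = 9.65
Q = 9.65 < Keq = 33.7, so the forward reaction proceeds.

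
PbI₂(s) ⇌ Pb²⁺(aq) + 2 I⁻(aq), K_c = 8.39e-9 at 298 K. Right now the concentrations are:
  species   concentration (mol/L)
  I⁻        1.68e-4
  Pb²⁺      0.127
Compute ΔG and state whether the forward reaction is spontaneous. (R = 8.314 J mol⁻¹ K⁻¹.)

ΔG = -2.11 kJ/mol; the forward reaction is spontaneous

(PbI₂ is a pure solid — omitted from Q_c.)
Q_c = [Pb²⁺]·[I⁻]² = (0.127)·(1.68e-4)² = 3.58e-9
ΔG = RT ln(Q_c/K_c) = (8.314 J mol⁻¹ K⁻¹)(298 K) × ln(3.58e-9/8.39e-9)
   = (2.478 kJ/mol)(-0.8517) = -2.11 kJ/mol
ΔG < 0, so the forward reaction is spontaneous (proceeds forward).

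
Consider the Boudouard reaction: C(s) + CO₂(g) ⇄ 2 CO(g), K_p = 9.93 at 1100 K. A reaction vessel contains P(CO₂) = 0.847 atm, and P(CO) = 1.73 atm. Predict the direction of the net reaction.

in the forward direction

(C is a pure solid — omitted from Q_p.)
Q_p = P(CO)² / P(CO₂) = (1.73)² / (0.847) = 3.53
Q_p = 3.53 < K_p = 9.93, so the forward reaction proceeds.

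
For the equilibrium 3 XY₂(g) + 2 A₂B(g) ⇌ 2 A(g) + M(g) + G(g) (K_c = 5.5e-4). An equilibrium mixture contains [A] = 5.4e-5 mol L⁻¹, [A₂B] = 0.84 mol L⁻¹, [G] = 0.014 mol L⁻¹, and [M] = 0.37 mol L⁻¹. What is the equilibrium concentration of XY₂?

[XY₂] = 0.0034 mol L⁻¹

At equilibrium, K_c = [A]²·[M]·[G] / ([XY₂]³·[A₂B]²) = 5.5e-4.
(5.4e-5)²·(0.37)·(0.014) / (([XY₂])³·(0.84)²) = 5.5e-4
[XY₂]³ = 3.89e-8 ⇒ [XY₂] = 0.0034 mol L⁻¹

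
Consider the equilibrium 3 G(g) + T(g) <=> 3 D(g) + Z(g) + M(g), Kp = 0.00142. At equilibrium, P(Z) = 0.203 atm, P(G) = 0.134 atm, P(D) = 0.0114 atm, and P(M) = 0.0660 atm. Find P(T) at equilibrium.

At equilibrium, Kp = P(D)³·P(Z)·P(M) / (P(G)³·P(T)) = 0.00142.
(0.0114)³·(0.203)·(0.0660) / ((0.134)³·(P(T))) = 0.00142
P(T) = 0.00581 atm

P(T) = 0.00581 atm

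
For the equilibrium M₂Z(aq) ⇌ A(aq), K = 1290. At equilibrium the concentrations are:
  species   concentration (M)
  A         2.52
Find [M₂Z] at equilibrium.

[M₂Z] = 0.00195 M

At equilibrium, K = [A] / [M₂Z] = 1290.
(2.52) / ([M₂Z]) = 1290
[M₂Z] = 0.00195 M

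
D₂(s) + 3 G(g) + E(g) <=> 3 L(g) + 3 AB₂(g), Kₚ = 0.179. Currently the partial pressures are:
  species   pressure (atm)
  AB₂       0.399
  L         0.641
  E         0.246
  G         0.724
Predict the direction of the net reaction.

(D₂ is a pure solid — omitted from Qₚ.)
Qₚ = P(L)³·P(AB₂)³ / (P(G)³·P(E)) = (0.641)³·(0.399)³ / ((0.724)³·(0.246)) = 0.179
Qₚ = 0.179 = Kₚ, so the system is already at equilibrium.

no net change (already at equilibrium)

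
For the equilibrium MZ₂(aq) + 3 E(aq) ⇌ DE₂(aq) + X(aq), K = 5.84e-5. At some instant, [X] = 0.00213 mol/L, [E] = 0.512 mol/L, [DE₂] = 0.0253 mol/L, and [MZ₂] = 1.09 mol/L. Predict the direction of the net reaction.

to the left

Q = [DE₂]·[X] / ([MZ₂]·[E]³) = (0.0253)·(0.00213) / ((1.09)·(0.512)³) = 3.68e-4
Q = 3.68e-4 > K = 5.84e-5, so the reverse reaction proceeds.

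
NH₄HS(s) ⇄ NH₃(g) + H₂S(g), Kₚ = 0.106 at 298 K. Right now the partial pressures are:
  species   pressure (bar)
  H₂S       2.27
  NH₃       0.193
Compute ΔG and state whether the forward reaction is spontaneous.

ΔG = 3.52 kJ/mol; the forward reaction is non-spontaneous

(NH₄HS is a pure solid — omitted from Qₚ.)
Qₚ = P(NH₃)·P(H₂S) = (0.193)·(2.27) = 0.438
ΔG = RT ln(Qₚ/Kₚ) = (8.314 J mol⁻¹ K⁻¹)(298 K) × ln(0.438/0.106)
   = (2.478 kJ/mol)(1.419) = 3.52 kJ/mol
ΔG > 0, so the forward reaction is non-spontaneous (proceeds in reverse).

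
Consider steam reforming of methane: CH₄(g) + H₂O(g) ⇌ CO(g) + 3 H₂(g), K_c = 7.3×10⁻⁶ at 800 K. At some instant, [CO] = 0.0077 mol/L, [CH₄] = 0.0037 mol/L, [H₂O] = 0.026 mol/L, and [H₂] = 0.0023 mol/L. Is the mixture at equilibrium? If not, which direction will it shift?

Q_c = [CO]·[H₂]³ / ([CH₄]·[H₂O]) = (0.0077)·(0.0023)³ / ((0.0037)·(0.026)) = 9.7×10⁻⁷
Q_c = 9.7×10⁻⁷ < K_c = 7.3×10⁻⁶: net forward reaction.

no; Q < K, reaction proceeds forward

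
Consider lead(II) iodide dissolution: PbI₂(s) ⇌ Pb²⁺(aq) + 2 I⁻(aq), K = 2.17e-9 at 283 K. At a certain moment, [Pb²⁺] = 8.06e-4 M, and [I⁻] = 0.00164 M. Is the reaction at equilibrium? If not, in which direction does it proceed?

(PbI₂ is a pure solid — omitted from Q.)
Q = [Pb²⁺]·[I⁻]² = (8.06e-4)·(0.00164)² = 2.17e-9
Q = 2.17e-9 = K, so the system is already at equilibrium.

no net change (already at equilibrium)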